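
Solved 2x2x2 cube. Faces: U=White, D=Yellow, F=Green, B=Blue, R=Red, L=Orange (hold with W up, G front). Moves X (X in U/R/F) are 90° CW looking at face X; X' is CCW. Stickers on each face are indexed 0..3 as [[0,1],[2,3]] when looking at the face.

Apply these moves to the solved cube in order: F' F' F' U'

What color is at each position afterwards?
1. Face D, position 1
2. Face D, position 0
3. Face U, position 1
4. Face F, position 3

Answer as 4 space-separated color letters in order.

After move 1 (F'): F=GGGG U=WWRR R=YRYR D=OOYY L=OWOW
After move 2 (F'): F=GGGG U=WWYY R=OROR D=WWYY L=OROR
After move 3 (F'): F=GGGG U=WWOO R=WRWR D=RRYY L=OYOY
After move 4 (U'): U=WOWO F=OYGG R=GGWR B=WRBB L=BBOY
Query 1: D[1] = R
Query 2: D[0] = R
Query 3: U[1] = O
Query 4: F[3] = G

Answer: R R O G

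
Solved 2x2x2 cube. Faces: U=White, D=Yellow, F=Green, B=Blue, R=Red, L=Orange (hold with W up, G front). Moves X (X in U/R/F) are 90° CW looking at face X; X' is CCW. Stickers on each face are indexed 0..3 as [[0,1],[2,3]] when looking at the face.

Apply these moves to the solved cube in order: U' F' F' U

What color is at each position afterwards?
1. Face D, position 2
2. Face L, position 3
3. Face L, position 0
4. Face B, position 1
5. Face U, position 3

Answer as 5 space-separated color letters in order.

After move 1 (U'): U=WWWW F=OOGG R=GGRR B=RRBB L=BBOO
After move 2 (F'): F=OGOG U=WWGR R=YGYR D=BOYY L=BWOW
After move 3 (F'): F=GGOO U=WWYY R=OGBR D=WWYY L=BROG
After move 4 (U): U=YWYW F=OGOO R=RRBR B=BRBB L=GGOG
Query 1: D[2] = Y
Query 2: L[3] = G
Query 3: L[0] = G
Query 4: B[1] = R
Query 5: U[3] = W

Answer: Y G G R W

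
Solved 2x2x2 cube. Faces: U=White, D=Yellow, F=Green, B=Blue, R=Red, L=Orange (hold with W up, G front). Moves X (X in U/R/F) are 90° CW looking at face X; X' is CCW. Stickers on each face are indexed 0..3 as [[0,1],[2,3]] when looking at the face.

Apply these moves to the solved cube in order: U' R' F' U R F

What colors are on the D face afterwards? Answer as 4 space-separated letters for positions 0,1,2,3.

After move 1 (U'): U=WWWW F=OOGG R=GGRR B=RRBB L=BBOO
After move 2 (R'): R=GRGR U=WBWR F=OWGW D=YOYG B=YRYB
After move 3 (F'): F=WWOG U=WBGG R=ORYR D=BOYG L=BROW
After move 4 (U): U=GWGB F=OROG R=YRYR B=BRYB L=WWOW
After move 5 (R): R=YYRR U=GRGG F=OOOG D=BYYB B=BRWB
After move 6 (F): F=OOGO U=GRWW R=GYGR D=RYYB L=WBOY
Query: D face = RYYB

Answer: R Y Y B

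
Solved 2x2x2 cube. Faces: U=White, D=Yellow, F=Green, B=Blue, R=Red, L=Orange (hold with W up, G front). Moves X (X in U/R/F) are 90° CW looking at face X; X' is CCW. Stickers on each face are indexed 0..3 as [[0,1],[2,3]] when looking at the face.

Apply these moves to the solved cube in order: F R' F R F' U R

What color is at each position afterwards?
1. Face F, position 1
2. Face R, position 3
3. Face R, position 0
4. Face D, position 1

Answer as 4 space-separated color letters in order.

After move 1 (F): F=GGGG U=WWOO R=WRWR D=RRYY L=OYOY
After move 2 (R'): R=RRWW U=WBOB F=GWGO D=RGYG B=YBRB
After move 3 (F): F=GGOW U=WBYY R=ORBW D=WRYG L=OROG
After move 4 (R): R=BOWR U=WGYW F=GROG D=WRYY B=YBBB
After move 5 (F'): F=RGGO U=WGBW R=ROWR D=RGYY L=OWOY
After move 6 (U): U=BWWG F=ROGO R=YBWR B=OWBB L=RGOY
After move 7 (R): R=WYRB U=BOWO F=RGGY D=RBYO B=GWWB
Query 1: F[1] = G
Query 2: R[3] = B
Query 3: R[0] = W
Query 4: D[1] = B

Answer: G B W B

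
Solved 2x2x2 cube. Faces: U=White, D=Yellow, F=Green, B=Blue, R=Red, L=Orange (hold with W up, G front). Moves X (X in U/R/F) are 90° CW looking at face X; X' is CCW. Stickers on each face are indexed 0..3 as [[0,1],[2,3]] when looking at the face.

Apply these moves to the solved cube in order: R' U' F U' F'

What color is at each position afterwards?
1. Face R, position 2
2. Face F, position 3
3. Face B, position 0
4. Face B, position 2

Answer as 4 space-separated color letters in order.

After move 1 (R'): R=RRRR U=WBWB F=GWGW D=YGYG B=YBYB
After move 2 (U'): U=BBWW F=OOGW R=GWRR B=RRYB L=YBOO
After move 3 (F): F=GOWO U=BBOB R=WWWR D=RGYG L=YYOG
After move 4 (U'): U=BBBO F=YYWO R=GOWR B=WWYB L=RROG
After move 5 (F'): F=YOYW U=BBGW R=GORR D=RGYG L=ROOB
Query 1: R[2] = R
Query 2: F[3] = W
Query 3: B[0] = W
Query 4: B[2] = Y

Answer: R W W Y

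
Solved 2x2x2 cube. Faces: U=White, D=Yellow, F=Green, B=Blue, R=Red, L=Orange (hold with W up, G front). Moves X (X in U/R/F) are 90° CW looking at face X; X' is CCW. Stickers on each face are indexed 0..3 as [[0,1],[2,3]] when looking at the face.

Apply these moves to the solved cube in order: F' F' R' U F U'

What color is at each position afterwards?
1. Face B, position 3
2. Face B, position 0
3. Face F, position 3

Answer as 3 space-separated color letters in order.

After move 1 (F'): F=GGGG U=WWRR R=YRYR D=OOYY L=OWOW
After move 2 (F'): F=GGGG U=WWYY R=OROR D=WWYY L=OROR
After move 3 (R'): R=RROO U=WBYB F=GWGY D=WGYG B=YBWB
After move 4 (U): U=YWBB F=RRGY R=YBOO B=ORWB L=GWOR
After move 5 (F): F=GRYR U=YWRW R=BBBO D=OYYG L=GWOG
After move 6 (U'): U=WWYR F=GWYR R=GRBO B=BBWB L=OROG
Query 1: B[3] = B
Query 2: B[0] = B
Query 3: F[3] = R

Answer: B B R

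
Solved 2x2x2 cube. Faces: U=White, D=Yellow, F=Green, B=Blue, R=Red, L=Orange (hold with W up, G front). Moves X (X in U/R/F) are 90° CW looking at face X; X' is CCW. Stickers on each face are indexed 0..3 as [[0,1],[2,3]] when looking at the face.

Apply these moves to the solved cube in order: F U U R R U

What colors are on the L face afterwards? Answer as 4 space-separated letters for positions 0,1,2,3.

After move 1 (F): F=GGGG U=WWOO R=WRWR D=RRYY L=OYOY
After move 2 (U): U=OWOW F=WRGG R=BBWR B=OYBB L=GGOY
After move 3 (U): U=OOWW F=BBGG R=OYWR B=GGBB L=WROY
After move 4 (R): R=WORY U=OBWG F=BRGY D=RBYG B=WGOB
After move 5 (R): R=RWYO U=ORWY F=BBGG D=ROYW B=GGBB
After move 6 (U): U=WOYR F=RWGG R=GGYO B=WRBB L=BBOY
Query: L face = BBOY

Answer: B B O Y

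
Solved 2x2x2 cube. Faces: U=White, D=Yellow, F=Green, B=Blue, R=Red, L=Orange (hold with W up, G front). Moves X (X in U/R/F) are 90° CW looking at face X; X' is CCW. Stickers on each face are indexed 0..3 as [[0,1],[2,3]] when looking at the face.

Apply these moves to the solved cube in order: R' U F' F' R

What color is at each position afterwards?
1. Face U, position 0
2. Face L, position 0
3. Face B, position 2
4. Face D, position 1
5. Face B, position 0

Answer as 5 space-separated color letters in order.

After move 1 (R'): R=RRRR U=WBWB F=GWGW D=YGYG B=YBYB
After move 2 (U): U=WWBB F=RRGW R=YBRR B=OOYB L=GWOO
After move 3 (F'): F=RWRG U=WWYR R=GBYR D=WOYG L=GBOB
After move 4 (F'): F=WGRR U=WWGY R=OBWR D=BBYG L=GROY
After move 5 (R): R=WORB U=WGGR F=WBRG D=BYYO B=YOWB
Query 1: U[0] = W
Query 2: L[0] = G
Query 3: B[2] = W
Query 4: D[1] = Y
Query 5: B[0] = Y

Answer: W G W Y Y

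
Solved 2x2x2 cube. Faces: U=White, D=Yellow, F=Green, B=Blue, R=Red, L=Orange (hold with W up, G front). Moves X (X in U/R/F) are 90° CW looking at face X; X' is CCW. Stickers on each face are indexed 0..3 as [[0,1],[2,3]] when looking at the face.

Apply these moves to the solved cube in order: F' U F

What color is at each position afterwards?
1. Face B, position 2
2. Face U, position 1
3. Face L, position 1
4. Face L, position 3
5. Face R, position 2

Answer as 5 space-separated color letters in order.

After move 1 (F'): F=GGGG U=WWRR R=YRYR D=OOYY L=OWOW
After move 2 (U): U=RWRW F=YRGG R=BBYR B=OWBB L=GGOW
After move 3 (F): F=GYGR U=RWWG R=RBWR D=YBYY L=GOOO
Query 1: B[2] = B
Query 2: U[1] = W
Query 3: L[1] = O
Query 4: L[3] = O
Query 5: R[2] = W

Answer: B W O O W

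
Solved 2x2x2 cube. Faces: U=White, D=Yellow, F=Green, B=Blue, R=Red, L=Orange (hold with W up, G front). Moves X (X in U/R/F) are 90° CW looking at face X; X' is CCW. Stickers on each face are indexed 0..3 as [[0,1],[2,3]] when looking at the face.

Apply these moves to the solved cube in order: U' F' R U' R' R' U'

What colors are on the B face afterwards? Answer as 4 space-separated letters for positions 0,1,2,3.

After move 1 (U'): U=WWWW F=OOGG R=GGRR B=RRBB L=BBOO
After move 2 (F'): F=OGOG U=WWGR R=YGYR D=BOYY L=BWOW
After move 3 (R): R=YYRG U=WGGG F=OOOY D=BBYR B=RRWB
After move 4 (U'): U=GGWG F=BWOY R=OORG B=YYWB L=RROW
After move 5 (R'): R=OGOR U=GWWY F=BGOG D=BWYY B=RYBB
After move 6 (R'): R=GROO U=GBWR F=BWOY D=BGYG B=YYWB
After move 7 (U'): U=BRGW F=RROY R=BWOO B=GRWB L=YYOW
Query: B face = GRWB

Answer: G R W B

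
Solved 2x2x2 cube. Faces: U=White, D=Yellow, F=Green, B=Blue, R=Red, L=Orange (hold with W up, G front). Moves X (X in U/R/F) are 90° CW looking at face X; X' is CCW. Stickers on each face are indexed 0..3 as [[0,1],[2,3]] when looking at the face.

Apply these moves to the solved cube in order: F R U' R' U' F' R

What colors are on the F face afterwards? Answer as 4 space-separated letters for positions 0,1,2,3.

After move 1 (F): F=GGGG U=WWOO R=WRWR D=RRYY L=OYOY
After move 2 (R): R=WWRR U=WGOG F=GRGY D=RBYB B=OBWB
After move 3 (U'): U=GGWO F=OYGY R=GRRR B=WWWB L=OBOY
After move 4 (R'): R=RRGR U=GWWW F=OGGO D=RYYY B=BWBB
After move 5 (U'): U=WWGW F=OBGO R=OGGR B=RRBB L=BWOY
After move 6 (F'): F=BOOG U=WWOG R=YGRR D=WYYY L=BWOG
After move 7 (R): R=RYRG U=WOOG F=BYOY D=WBYR B=GRWB
Query: F face = BYOY

Answer: B Y O Y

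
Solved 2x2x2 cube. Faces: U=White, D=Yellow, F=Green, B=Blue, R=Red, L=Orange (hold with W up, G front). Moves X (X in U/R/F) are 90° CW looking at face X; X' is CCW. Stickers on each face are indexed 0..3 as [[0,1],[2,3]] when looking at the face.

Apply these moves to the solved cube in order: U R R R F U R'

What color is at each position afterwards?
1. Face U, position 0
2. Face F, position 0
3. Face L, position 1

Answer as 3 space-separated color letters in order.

After move 1 (U): U=WWWW F=RRGG R=BBRR B=OOBB L=GGOO
After move 2 (R): R=RBRB U=WRWG F=RYGY D=YBYO B=WOWB
After move 3 (R): R=RRBB U=WYWY F=RBGO D=YWYW B=GORB
After move 4 (R): R=BRBR U=WBWO F=RWGW D=YRYG B=YOYB
After move 5 (F): F=GRWW U=WBOG R=WROR D=BBYG L=GYOR
After move 6 (U): U=OWGB F=WRWW R=YOOR B=GYYB L=GROR
After move 7 (R'): R=ORYO U=OYGG F=WWWB D=BRYW B=GYBB
Query 1: U[0] = O
Query 2: F[0] = W
Query 3: L[1] = R

Answer: O W R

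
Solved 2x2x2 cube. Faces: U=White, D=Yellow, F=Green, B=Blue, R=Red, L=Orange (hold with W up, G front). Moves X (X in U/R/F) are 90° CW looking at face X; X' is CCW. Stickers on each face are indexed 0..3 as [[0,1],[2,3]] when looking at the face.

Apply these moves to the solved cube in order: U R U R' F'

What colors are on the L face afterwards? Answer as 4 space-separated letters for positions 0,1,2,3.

Answer: R G O G

Derivation:
After move 1 (U): U=WWWW F=RRGG R=BBRR B=OOBB L=GGOO
After move 2 (R): R=RBRB U=WRWG F=RYGY D=YBYO B=WOWB
After move 3 (U): U=WWGR F=RBGY R=WORB B=GGWB L=RYOO
After move 4 (R'): R=OBWR U=WWGG F=RWGR D=YBYY B=OGBB
After move 5 (F'): F=WRRG U=WWOW R=BBYR D=YOYY L=RGOG
Query: L face = RGOG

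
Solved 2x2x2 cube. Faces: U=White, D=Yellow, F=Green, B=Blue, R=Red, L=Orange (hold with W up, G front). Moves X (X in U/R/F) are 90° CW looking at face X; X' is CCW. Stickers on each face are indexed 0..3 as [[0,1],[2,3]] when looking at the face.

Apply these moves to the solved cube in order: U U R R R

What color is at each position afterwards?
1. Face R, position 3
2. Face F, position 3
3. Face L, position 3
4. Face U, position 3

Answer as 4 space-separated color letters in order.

Answer: R W O G

Derivation:
After move 1 (U): U=WWWW F=RRGG R=BBRR B=OOBB L=GGOO
After move 2 (U): U=WWWW F=BBGG R=OORR B=GGBB L=RROO
After move 3 (R): R=RORO U=WBWG F=BYGY D=YBYG B=WGWB
After move 4 (R): R=RROO U=WYWY F=BBGG D=YWYW B=GGBB
After move 5 (R): R=OROR U=WBWG F=BWGW D=YBYG B=YGYB
Query 1: R[3] = R
Query 2: F[3] = W
Query 3: L[3] = O
Query 4: U[3] = G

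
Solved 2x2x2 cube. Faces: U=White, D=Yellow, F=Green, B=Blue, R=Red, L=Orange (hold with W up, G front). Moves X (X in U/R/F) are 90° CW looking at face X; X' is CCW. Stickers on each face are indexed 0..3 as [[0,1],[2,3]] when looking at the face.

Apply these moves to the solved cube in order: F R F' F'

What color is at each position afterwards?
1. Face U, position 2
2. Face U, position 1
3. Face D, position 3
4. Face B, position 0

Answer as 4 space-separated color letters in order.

After move 1 (F): F=GGGG U=WWOO R=WRWR D=RRYY L=OYOY
After move 2 (R): R=WWRR U=WGOG F=GRGY D=RBYB B=OBWB
After move 3 (F'): F=RYGG U=WGWR R=BWRR D=YYYB L=OGOO
After move 4 (F'): F=YGRG U=WGBR R=YWYR D=GOYB L=OROW
Query 1: U[2] = B
Query 2: U[1] = G
Query 3: D[3] = B
Query 4: B[0] = O

Answer: B G B O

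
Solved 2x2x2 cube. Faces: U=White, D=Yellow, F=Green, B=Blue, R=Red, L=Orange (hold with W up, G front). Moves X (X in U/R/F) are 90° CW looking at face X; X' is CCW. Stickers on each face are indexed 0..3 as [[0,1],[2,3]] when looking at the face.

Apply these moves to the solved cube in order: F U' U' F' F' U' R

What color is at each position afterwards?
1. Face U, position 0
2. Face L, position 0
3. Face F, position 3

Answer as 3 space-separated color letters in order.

After move 1 (F): F=GGGG U=WWOO R=WRWR D=RRYY L=OYOY
After move 2 (U'): U=WOWO F=OYGG R=GGWR B=WRBB L=BBOY
After move 3 (U'): U=OOWW F=BBGG R=OYWR B=GGBB L=WROY
After move 4 (F'): F=BGBG U=OOOW R=RYRR D=RYYY L=WWOW
After move 5 (F'): F=GGBB U=OORR R=YYRR D=WWYY L=WWOO
After move 6 (U'): U=OROR F=WWBB R=GGRR B=YYBB L=GGOO
After move 7 (R): R=RGRG U=OWOB F=WWBY D=WBYY B=RYRB
Query 1: U[0] = O
Query 2: L[0] = G
Query 3: F[3] = Y

Answer: O G Y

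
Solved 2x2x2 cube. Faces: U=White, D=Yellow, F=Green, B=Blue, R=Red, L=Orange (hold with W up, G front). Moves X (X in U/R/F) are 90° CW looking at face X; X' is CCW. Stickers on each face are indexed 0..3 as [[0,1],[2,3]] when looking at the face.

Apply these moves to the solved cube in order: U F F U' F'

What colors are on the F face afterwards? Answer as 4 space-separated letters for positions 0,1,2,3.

After move 1 (U): U=WWWW F=RRGG R=BBRR B=OOBB L=GGOO
After move 2 (F): F=GRGR U=WWOG R=WBWR D=RBYY L=GYOY
After move 3 (F): F=GGRR U=WWYY R=OBGR D=WWYY L=GROB
After move 4 (U'): U=WYWY F=GRRR R=GGGR B=OBBB L=OOOB
After move 5 (F'): F=RRGR U=WYGG R=WGWR D=OBYY L=OYOW
Query: F face = RRGR

Answer: R R G R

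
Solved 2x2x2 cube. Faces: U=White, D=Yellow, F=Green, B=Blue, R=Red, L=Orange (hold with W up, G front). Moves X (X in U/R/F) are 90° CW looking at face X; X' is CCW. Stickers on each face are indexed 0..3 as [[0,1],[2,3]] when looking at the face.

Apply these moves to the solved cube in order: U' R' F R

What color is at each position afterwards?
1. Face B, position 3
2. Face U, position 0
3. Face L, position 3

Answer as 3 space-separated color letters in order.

Answer: B W O

Derivation:
After move 1 (U'): U=WWWW F=OOGG R=GGRR B=RRBB L=BBOO
After move 2 (R'): R=GRGR U=WBWR F=OWGW D=YOYG B=YRYB
After move 3 (F): F=GOWW U=WBOB R=WRRR D=GGYG L=BYOO
After move 4 (R): R=RWRR U=WOOW F=GGWG D=GYYY B=BRBB
Query 1: B[3] = B
Query 2: U[0] = W
Query 3: L[3] = O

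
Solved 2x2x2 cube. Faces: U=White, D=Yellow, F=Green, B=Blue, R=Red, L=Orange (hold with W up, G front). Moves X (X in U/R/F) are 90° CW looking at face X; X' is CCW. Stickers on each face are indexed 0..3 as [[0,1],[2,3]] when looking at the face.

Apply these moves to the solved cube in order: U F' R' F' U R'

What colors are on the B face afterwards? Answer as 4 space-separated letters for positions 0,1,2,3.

Answer: G O W B

Derivation:
After move 1 (U): U=WWWW F=RRGG R=BBRR B=OOBB L=GGOO
After move 2 (F'): F=RGRG U=WWBR R=YBYR D=GOYY L=GWOW
After move 3 (R'): R=BRYY U=WBBO F=RWRR D=GGYG B=YOOB
After move 4 (F'): F=WRRR U=WBBY R=GRGY D=WWYG L=GOOB
After move 5 (U): U=BWYB F=GRRR R=YOGY B=GOOB L=WROB
After move 6 (R'): R=OYYG U=BOYG F=GWRB D=WRYR B=GOWB
Query: B face = GOWB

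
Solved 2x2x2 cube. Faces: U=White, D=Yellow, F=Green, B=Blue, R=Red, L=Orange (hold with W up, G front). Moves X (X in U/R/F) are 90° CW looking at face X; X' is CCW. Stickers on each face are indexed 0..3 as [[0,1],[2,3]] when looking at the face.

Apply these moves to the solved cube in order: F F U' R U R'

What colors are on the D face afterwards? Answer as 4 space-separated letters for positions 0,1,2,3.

Answer: W G Y Y

Derivation:
After move 1 (F): F=GGGG U=WWOO R=WRWR D=RRYY L=OYOY
After move 2 (F): F=GGGG U=WWYY R=OROR D=WWYY L=OROR
After move 3 (U'): U=WYWY F=ORGG R=GGOR B=ORBB L=BBOR
After move 4 (R): R=OGRG U=WRWG F=OWGY D=WBYO B=YRYB
After move 5 (U): U=WWGR F=OGGY R=YRRG B=BBYB L=OWOR
After move 6 (R'): R=RGYR U=WYGB F=OWGR D=WGYY B=OBBB
Query: D face = WGYY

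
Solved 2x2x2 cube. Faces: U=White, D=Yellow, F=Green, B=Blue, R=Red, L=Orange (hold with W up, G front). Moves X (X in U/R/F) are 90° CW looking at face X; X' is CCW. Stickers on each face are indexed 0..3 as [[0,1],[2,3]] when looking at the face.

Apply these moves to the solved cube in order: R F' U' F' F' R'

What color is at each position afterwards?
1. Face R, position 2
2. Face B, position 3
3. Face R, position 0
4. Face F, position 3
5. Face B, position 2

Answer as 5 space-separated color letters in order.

After move 1 (R): R=RRRR U=WGWG F=GYGY D=YBYB B=WBWB
After move 2 (F'): F=YYGG U=WGRR R=BRYR D=OOYB L=OGOW
After move 3 (U'): U=GRWR F=OGGG R=YYYR B=BRWB L=WBOW
After move 4 (F'): F=GGOG U=GRYY R=OYOR D=BWYB L=WROW
After move 5 (F'): F=GGGO U=GROO R=WYBR D=RWYB L=WYOY
After move 6 (R'): R=YRWB U=GWOB F=GRGO D=RGYO B=BRWB
Query 1: R[2] = W
Query 2: B[3] = B
Query 3: R[0] = Y
Query 4: F[3] = O
Query 5: B[2] = W

Answer: W B Y O W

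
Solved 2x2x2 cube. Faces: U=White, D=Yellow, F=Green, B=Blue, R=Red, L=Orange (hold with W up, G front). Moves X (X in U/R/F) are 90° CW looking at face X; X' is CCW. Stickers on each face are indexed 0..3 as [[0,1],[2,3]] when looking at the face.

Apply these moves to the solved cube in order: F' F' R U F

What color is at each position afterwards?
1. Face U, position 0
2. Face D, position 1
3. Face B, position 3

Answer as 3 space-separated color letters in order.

Answer: Y Y B

Derivation:
After move 1 (F'): F=GGGG U=WWRR R=YRYR D=OOYY L=OWOW
After move 2 (F'): F=GGGG U=WWYY R=OROR D=WWYY L=OROR
After move 3 (R): R=OORR U=WGYG F=GWGY D=WBYB B=YBWB
After move 4 (U): U=YWGG F=OOGY R=YBRR B=ORWB L=GWOR
After move 5 (F): F=GOYO U=YWRW R=GBGR D=RYYB L=GWOB
Query 1: U[0] = Y
Query 2: D[1] = Y
Query 3: B[3] = B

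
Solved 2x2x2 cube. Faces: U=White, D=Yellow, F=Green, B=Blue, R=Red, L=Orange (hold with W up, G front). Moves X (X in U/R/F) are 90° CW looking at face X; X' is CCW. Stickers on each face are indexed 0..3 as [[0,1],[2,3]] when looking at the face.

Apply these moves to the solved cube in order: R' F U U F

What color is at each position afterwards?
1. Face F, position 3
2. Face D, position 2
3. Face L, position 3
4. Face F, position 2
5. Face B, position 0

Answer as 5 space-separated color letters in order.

Answer: B Y R W G

Derivation:
After move 1 (R'): R=RRRR U=WBWB F=GWGW D=YGYG B=YBYB
After move 2 (F): F=GGWW U=WBOO R=WRBR D=RRYG L=OYOG
After move 3 (U): U=OWOB F=WRWW R=YBBR B=OYYB L=GGOG
After move 4 (U): U=OOBW F=YBWW R=OYBR B=GGYB L=WROG
After move 5 (F): F=WYWB U=OOGR R=BYWR D=BOYG L=WROR
Query 1: F[3] = B
Query 2: D[2] = Y
Query 3: L[3] = R
Query 4: F[2] = W
Query 5: B[0] = G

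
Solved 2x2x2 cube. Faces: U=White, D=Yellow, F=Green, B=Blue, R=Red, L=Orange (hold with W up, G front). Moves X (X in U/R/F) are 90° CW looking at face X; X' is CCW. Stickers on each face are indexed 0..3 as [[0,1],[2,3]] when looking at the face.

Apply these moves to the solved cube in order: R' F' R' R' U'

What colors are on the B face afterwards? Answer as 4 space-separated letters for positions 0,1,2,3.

Answer: R Y W B

Derivation:
After move 1 (R'): R=RRRR U=WBWB F=GWGW D=YGYG B=YBYB
After move 2 (F'): F=WWGG U=WBRR R=GRYR D=OOYG L=OBOW
After move 3 (R'): R=RRGY U=WYRY F=WBGR D=OWYG B=GBOB
After move 4 (R'): R=RYRG U=WORG F=WYGY D=OBYR B=GBWB
After move 5 (U'): U=OGWR F=OBGY R=WYRG B=RYWB L=GBOW
Query: B face = RYWB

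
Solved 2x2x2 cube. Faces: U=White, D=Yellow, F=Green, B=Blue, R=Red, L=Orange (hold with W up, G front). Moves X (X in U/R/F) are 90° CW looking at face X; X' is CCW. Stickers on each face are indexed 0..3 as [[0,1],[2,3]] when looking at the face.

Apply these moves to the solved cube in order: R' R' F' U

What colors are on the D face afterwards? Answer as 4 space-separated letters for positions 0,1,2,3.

Answer: O O Y W

Derivation:
After move 1 (R'): R=RRRR U=WBWB F=GWGW D=YGYG B=YBYB
After move 2 (R'): R=RRRR U=WYWY F=GBGB D=YWYW B=GBGB
After move 3 (F'): F=BBGG U=WYRR R=WRYR D=OOYW L=OYOW
After move 4 (U): U=RWRY F=WRGG R=GBYR B=OYGB L=BBOW
Query: D face = OOYW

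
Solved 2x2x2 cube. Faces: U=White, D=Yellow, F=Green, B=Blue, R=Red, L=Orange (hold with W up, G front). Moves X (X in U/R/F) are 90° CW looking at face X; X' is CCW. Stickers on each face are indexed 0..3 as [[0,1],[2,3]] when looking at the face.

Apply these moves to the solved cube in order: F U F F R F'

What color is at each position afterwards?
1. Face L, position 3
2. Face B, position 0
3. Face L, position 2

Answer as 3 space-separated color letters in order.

After move 1 (F): F=GGGG U=WWOO R=WRWR D=RRYY L=OYOY
After move 2 (U): U=OWOW F=WRGG R=BBWR B=OYBB L=GGOY
After move 3 (F): F=GWGR U=OWYG R=OBWR D=WBYY L=GROR
After move 4 (F): F=GGRW U=OWRR R=YBGR D=WOYY L=GWOB
After move 5 (R): R=GYRB U=OGRW F=GORY D=WBYO B=RYWB
After move 6 (F'): F=OYGR U=OGGR R=BYWB D=WBYO L=GWOR
Query 1: L[3] = R
Query 2: B[0] = R
Query 3: L[2] = O

Answer: R R O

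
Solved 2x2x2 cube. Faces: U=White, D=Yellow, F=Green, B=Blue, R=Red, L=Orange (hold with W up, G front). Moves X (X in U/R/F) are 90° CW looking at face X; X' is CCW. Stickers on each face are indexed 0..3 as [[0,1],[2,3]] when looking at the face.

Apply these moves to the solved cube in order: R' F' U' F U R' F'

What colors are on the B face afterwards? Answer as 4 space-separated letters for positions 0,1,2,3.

Answer: G O W B

Derivation:
After move 1 (R'): R=RRRR U=WBWB F=GWGW D=YGYG B=YBYB
After move 2 (F'): F=WWGG U=WBRR R=GRYR D=OOYG L=OBOW
After move 3 (U'): U=BRWR F=OBGG R=WWYR B=GRYB L=YBOW
After move 4 (F): F=GOGB U=BRWB R=WWRR D=YWYG L=YOOO
After move 5 (U): U=WBBR F=WWGB R=GRRR B=YOYB L=GOOO
After move 6 (R'): R=RRGR U=WYBY F=WBGR D=YWYB B=GOWB
After move 7 (F'): F=BRWG U=WYRG R=WRYR D=OOYB L=GYOB
Query: B face = GOWB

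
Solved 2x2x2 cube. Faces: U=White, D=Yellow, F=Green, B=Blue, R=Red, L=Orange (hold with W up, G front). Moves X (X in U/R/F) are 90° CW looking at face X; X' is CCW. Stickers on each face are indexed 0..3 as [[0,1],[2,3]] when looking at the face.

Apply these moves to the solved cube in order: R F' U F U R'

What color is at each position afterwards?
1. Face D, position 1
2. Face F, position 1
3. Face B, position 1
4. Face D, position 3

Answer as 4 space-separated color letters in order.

Answer: B R O R

Derivation:
After move 1 (R): R=RRRR U=WGWG F=GYGY D=YBYB B=WBWB
After move 2 (F'): F=YYGG U=WGRR R=BRYR D=OOYB L=OGOW
After move 3 (U): U=RWRG F=BRGG R=WBYR B=OGWB L=YYOW
After move 4 (F): F=GBGR U=RWWY R=RBGR D=YWYB L=YOOO
After move 5 (U): U=WRYW F=RBGR R=OGGR B=YOWB L=GBOO
After move 6 (R'): R=GROG U=WWYY F=RRGW D=YBYR B=BOWB
Query 1: D[1] = B
Query 2: F[1] = R
Query 3: B[1] = O
Query 4: D[3] = R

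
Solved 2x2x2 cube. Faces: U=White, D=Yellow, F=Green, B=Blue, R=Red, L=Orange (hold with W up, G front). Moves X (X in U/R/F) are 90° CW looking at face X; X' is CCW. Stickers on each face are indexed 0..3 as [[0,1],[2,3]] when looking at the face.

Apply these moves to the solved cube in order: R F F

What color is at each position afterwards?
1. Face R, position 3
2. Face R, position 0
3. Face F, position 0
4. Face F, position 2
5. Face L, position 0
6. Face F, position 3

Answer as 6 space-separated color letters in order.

After move 1 (R): R=RRRR U=WGWG F=GYGY D=YBYB B=WBWB
After move 2 (F): F=GGYY U=WGOO R=WRGR D=RRYB L=OYOB
After move 3 (F): F=YGYG U=WGBY R=OROR D=GWYB L=OROR
Query 1: R[3] = R
Query 2: R[0] = O
Query 3: F[0] = Y
Query 4: F[2] = Y
Query 5: L[0] = O
Query 6: F[3] = G

Answer: R O Y Y O G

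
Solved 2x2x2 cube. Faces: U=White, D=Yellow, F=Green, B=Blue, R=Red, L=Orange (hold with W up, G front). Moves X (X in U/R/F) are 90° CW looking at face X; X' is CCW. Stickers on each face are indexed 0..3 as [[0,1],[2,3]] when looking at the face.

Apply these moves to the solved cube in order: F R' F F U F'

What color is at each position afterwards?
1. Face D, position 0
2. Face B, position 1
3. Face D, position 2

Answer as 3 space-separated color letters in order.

After move 1 (F): F=GGGG U=WWOO R=WRWR D=RRYY L=OYOY
After move 2 (R'): R=RRWW U=WBOB F=GWGO D=RGYG B=YBRB
After move 3 (F): F=GGOW U=WBYY R=ORBW D=WRYG L=OROG
After move 4 (F): F=OGWG U=WBGR R=YRYW D=BOYG L=OWOR
After move 5 (U): U=GWRB F=YRWG R=YBYW B=OWRB L=OGOR
After move 6 (F'): F=RGYW U=GWYY R=OBBW D=GRYG L=OBOR
Query 1: D[0] = G
Query 2: B[1] = W
Query 3: D[2] = Y

Answer: G W Y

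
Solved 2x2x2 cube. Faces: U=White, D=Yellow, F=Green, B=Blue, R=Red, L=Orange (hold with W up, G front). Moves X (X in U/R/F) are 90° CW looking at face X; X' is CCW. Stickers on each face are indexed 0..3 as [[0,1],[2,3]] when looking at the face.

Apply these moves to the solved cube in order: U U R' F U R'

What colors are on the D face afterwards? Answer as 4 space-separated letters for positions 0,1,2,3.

After move 1 (U): U=WWWW F=RRGG R=BBRR B=OOBB L=GGOO
After move 2 (U): U=WWWW F=BBGG R=OORR B=GGBB L=RROO
After move 3 (R'): R=OROR U=WBWG F=BWGW D=YBYG B=YGYB
After move 4 (F): F=GBWW U=WBOR R=WRGR D=OOYG L=RYOB
After move 5 (U): U=OWRB F=WRWW R=YGGR B=RYYB L=GBOB
After move 6 (R'): R=GRYG U=OYRR F=WWWB D=ORYW B=GYOB
Query: D face = ORYW

Answer: O R Y W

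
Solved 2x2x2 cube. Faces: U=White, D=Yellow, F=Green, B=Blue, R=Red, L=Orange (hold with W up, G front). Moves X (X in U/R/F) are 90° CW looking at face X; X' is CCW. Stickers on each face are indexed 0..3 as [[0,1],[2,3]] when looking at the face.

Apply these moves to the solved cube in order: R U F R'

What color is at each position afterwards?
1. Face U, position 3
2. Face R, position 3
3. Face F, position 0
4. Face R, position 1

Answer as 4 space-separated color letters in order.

Answer: O G G R

Derivation:
After move 1 (R): R=RRRR U=WGWG F=GYGY D=YBYB B=WBWB
After move 2 (U): U=WWGG F=RRGY R=WBRR B=OOWB L=GYOO
After move 3 (F): F=GRYR U=WWOY R=GBGR D=RWYB L=GYOB
After move 4 (R'): R=BRGG U=WWOO F=GWYY D=RRYR B=BOWB
Query 1: U[3] = O
Query 2: R[3] = G
Query 3: F[0] = G
Query 4: R[1] = R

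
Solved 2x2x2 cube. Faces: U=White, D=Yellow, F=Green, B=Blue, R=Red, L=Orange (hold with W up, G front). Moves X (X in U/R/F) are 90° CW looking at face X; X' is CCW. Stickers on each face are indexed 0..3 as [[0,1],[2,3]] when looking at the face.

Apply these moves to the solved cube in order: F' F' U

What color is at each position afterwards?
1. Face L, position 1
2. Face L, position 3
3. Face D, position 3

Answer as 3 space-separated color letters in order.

Answer: G R Y

Derivation:
After move 1 (F'): F=GGGG U=WWRR R=YRYR D=OOYY L=OWOW
After move 2 (F'): F=GGGG U=WWYY R=OROR D=WWYY L=OROR
After move 3 (U): U=YWYW F=ORGG R=BBOR B=ORBB L=GGOR
Query 1: L[1] = G
Query 2: L[3] = R
Query 3: D[3] = Y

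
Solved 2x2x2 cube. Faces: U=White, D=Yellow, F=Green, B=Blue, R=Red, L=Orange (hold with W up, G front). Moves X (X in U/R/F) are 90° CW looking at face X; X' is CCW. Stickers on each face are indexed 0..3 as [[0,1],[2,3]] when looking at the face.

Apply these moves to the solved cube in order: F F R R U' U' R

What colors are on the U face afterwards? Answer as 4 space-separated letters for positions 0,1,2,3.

After move 1 (F): F=GGGG U=WWOO R=WRWR D=RRYY L=OYOY
After move 2 (F): F=GGGG U=WWYY R=OROR D=WWYY L=OROR
After move 3 (R): R=OORR U=WGYG F=GWGY D=WBYB B=YBWB
After move 4 (R): R=RORO U=WWYY F=GBGB D=WWYY B=GBGB
After move 5 (U'): U=WYWY F=ORGB R=GBRO B=ROGB L=GBOR
After move 6 (U'): U=YYWW F=GBGB R=ORRO B=GBGB L=ROOR
After move 7 (R): R=ROOR U=YBWB F=GWGY D=WGYG B=WBYB
Query: U face = YBWB

Answer: Y B W B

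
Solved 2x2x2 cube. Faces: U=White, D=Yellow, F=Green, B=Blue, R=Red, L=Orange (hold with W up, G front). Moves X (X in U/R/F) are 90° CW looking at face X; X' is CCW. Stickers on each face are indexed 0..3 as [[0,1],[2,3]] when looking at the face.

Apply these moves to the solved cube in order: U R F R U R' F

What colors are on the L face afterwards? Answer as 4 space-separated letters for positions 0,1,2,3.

Answer: G R O W

Derivation:
After move 1 (U): U=WWWW F=RRGG R=BBRR B=OOBB L=GGOO
After move 2 (R): R=RBRB U=WRWG F=RYGY D=YBYO B=WOWB
After move 3 (F): F=GRYY U=WROG R=WBGB D=RRYO L=GYOB
After move 4 (R): R=GWBB U=WROY F=GRYO D=RWYW B=GORB
After move 5 (U): U=OWYR F=GWYO R=GOBB B=GYRB L=GROB
After move 6 (R'): R=OBGB U=ORYG F=GWYR D=RWYO B=WYWB
After move 7 (F): F=YGRW U=ORBR R=YBGB D=GOYO L=GROW
Query: L face = GROW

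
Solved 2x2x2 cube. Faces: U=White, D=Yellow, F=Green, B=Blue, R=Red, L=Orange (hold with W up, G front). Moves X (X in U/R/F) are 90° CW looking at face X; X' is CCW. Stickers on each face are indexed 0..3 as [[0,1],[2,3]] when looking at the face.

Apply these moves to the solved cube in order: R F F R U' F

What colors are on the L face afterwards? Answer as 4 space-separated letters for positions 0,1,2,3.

Answer: Y G O W

Derivation:
After move 1 (R): R=RRRR U=WGWG F=GYGY D=YBYB B=WBWB
After move 2 (F): F=GGYY U=WGOO R=WRGR D=RRYB L=OYOB
After move 3 (F): F=YGYG U=WGBY R=OROR D=GWYB L=OROR
After move 4 (R): R=OORR U=WGBG F=YWYB D=GWYW B=YBGB
After move 5 (U'): U=GGWB F=ORYB R=YWRR B=OOGB L=YBOR
After move 6 (F): F=YOBR U=GGRB R=WWBR D=RYYW L=YGOW
Query: L face = YGOW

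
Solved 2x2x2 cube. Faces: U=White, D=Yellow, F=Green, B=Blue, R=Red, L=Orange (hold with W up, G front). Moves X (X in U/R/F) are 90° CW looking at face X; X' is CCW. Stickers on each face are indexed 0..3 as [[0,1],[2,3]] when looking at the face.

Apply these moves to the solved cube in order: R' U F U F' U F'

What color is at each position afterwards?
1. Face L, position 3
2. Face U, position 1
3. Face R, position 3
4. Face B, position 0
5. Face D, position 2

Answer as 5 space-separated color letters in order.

Answer: B O R G Y

Derivation:
After move 1 (R'): R=RRRR U=WBWB F=GWGW D=YGYG B=YBYB
After move 2 (U): U=WWBB F=RRGW R=YBRR B=OOYB L=GWOO
After move 3 (F): F=GRWR U=WWOW R=BBBR D=RYYG L=GYOG
After move 4 (U): U=OWWW F=BBWR R=OOBR B=GYYB L=GROG
After move 5 (F'): F=BRBW U=OWOB R=YORR D=RGYG L=GWOW
After move 6 (U): U=OOBW F=YOBW R=GYRR B=GWYB L=BROW
After move 7 (F'): F=OWYB U=OOGR R=GYRR D=RWYG L=BWOB
Query 1: L[3] = B
Query 2: U[1] = O
Query 3: R[3] = R
Query 4: B[0] = G
Query 5: D[2] = Y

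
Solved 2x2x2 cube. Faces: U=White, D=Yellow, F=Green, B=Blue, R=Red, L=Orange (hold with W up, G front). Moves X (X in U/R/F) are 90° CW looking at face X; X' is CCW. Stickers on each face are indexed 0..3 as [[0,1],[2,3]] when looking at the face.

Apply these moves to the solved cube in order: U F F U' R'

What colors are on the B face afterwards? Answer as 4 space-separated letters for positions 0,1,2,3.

Answer: Y B W B

Derivation:
After move 1 (U): U=WWWW F=RRGG R=BBRR B=OOBB L=GGOO
After move 2 (F): F=GRGR U=WWOG R=WBWR D=RBYY L=GYOY
After move 3 (F): F=GGRR U=WWYY R=OBGR D=WWYY L=GROB
After move 4 (U'): U=WYWY F=GRRR R=GGGR B=OBBB L=OOOB
After move 5 (R'): R=GRGG U=WBWO F=GYRY D=WRYR B=YBWB
Query: B face = YBWB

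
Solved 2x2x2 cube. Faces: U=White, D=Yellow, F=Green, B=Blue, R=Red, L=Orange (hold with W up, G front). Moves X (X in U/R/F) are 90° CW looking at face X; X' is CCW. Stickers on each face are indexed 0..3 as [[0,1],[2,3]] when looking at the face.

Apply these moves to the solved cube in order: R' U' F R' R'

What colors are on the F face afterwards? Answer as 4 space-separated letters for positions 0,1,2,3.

Answer: G Y W R

Derivation:
After move 1 (R'): R=RRRR U=WBWB F=GWGW D=YGYG B=YBYB
After move 2 (U'): U=BBWW F=OOGW R=GWRR B=RRYB L=YBOO
After move 3 (F): F=GOWO U=BBOB R=WWWR D=RGYG L=YYOG
After move 4 (R'): R=WRWW U=BYOR F=GBWB D=ROYO B=GRGB
After move 5 (R'): R=RWWW U=BGOG F=GYWR D=RBYB B=OROB
Query: F face = GYWR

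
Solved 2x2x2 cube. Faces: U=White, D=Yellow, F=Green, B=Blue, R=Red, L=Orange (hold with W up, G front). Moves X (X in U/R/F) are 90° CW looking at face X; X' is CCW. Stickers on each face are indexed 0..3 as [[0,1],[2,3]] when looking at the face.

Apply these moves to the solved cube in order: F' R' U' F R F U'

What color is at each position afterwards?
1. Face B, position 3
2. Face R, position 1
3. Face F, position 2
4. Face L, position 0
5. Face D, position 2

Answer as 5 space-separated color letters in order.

Answer: B G G B Y

Derivation:
After move 1 (F'): F=GGGG U=WWRR R=YRYR D=OOYY L=OWOW
After move 2 (R'): R=RRYY U=WBRB F=GWGR D=OGYG B=YBOB
After move 3 (U'): U=BBWR F=OWGR R=GWYY B=RROB L=YBOW
After move 4 (F): F=GORW U=BBWB R=WWRY D=YGYG L=YOOG
After move 5 (R): R=RWYW U=BOWW F=GGRG D=YOYR B=BRBB
After move 6 (F): F=RGGG U=BOGO R=WWWW D=YRYR L=YYOO
After move 7 (U'): U=OOBG F=YYGG R=RGWW B=WWBB L=BROO
Query 1: B[3] = B
Query 2: R[1] = G
Query 3: F[2] = G
Query 4: L[0] = B
Query 5: D[2] = Y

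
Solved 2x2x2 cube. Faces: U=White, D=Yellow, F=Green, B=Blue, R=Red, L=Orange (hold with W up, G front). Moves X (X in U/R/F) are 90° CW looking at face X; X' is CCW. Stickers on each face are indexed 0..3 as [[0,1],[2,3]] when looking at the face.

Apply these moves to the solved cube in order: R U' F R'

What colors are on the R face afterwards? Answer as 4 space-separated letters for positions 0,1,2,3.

After move 1 (R): R=RRRR U=WGWG F=GYGY D=YBYB B=WBWB
After move 2 (U'): U=GGWW F=OOGY R=GYRR B=RRWB L=WBOO
After move 3 (F): F=GOYO U=GGOB R=WYWR D=RGYB L=WYOB
After move 4 (R'): R=YRWW U=GWOR F=GGYB D=ROYO B=BRGB
Query: R face = YRWW

Answer: Y R W W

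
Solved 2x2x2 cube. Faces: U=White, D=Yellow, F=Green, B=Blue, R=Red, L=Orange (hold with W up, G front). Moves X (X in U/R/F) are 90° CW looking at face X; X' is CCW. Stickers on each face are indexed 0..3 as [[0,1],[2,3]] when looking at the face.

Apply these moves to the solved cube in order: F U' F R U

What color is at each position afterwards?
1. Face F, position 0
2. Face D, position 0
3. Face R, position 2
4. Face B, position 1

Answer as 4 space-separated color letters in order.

After move 1 (F): F=GGGG U=WWOO R=WRWR D=RRYY L=OYOY
After move 2 (U'): U=WOWO F=OYGG R=GGWR B=WRBB L=BBOY
After move 3 (F): F=GOGY U=WOYB R=WGOR D=WGYY L=BROR
After move 4 (R): R=OWRG U=WOYY F=GGGY D=WBYW B=BROB
After move 5 (U): U=YWYO F=OWGY R=BRRG B=BROB L=GGOR
Query 1: F[0] = O
Query 2: D[0] = W
Query 3: R[2] = R
Query 4: B[1] = R

Answer: O W R R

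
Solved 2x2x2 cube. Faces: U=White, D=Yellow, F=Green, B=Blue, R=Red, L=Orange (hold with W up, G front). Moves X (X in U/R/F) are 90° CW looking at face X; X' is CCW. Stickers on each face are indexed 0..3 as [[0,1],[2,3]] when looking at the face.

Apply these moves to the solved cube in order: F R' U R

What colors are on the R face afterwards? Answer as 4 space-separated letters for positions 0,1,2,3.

Answer: W Y W B

Derivation:
After move 1 (F): F=GGGG U=WWOO R=WRWR D=RRYY L=OYOY
After move 2 (R'): R=RRWW U=WBOB F=GWGO D=RGYG B=YBRB
After move 3 (U): U=OWBB F=RRGO R=YBWW B=OYRB L=GWOY
After move 4 (R): R=WYWB U=ORBO F=RGGG D=RRYO B=BYWB
Query: R face = WYWB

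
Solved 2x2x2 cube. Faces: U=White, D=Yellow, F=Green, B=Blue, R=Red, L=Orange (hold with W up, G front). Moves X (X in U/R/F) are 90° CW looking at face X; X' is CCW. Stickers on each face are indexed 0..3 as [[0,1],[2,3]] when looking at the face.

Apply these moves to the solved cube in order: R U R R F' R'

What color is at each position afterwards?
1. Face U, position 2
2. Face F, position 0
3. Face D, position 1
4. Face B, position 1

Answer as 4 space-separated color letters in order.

After move 1 (R): R=RRRR U=WGWG F=GYGY D=YBYB B=WBWB
After move 2 (U): U=WWGG F=RRGY R=WBRR B=OOWB L=GYOO
After move 3 (R): R=RWRB U=WRGY F=RBGB D=YWYO B=GOWB
After move 4 (R): R=RRBW U=WBGB F=RWGO D=YWYG B=YORB
After move 5 (F'): F=WORG U=WBRB R=WRYW D=YOYG L=GBOG
After move 6 (R'): R=RWWY U=WRRY F=WBRB D=YOYG B=GOOB
Query 1: U[2] = R
Query 2: F[0] = W
Query 3: D[1] = O
Query 4: B[1] = O

Answer: R W O O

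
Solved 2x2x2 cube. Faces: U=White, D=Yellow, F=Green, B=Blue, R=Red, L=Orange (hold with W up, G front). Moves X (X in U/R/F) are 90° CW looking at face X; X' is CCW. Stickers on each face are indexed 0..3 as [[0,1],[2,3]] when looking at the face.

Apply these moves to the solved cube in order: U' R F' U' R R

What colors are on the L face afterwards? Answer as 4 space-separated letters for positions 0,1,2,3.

After move 1 (U'): U=WWWW F=OOGG R=GGRR B=RRBB L=BBOO
After move 2 (R): R=RGRG U=WOWG F=OYGY D=YBYR B=WRWB
After move 3 (F'): F=YYOG U=WORR R=BGYG D=BOYR L=BGOW
After move 4 (U'): U=ORWR F=BGOG R=YYYG B=BGWB L=WROW
After move 5 (R): R=YYGY U=OGWG F=BOOR D=BWYB B=RGRB
After move 6 (R): R=GYYY U=OOWR F=BWOB D=BRYR B=GGGB
Query: L face = WROW

Answer: W R O W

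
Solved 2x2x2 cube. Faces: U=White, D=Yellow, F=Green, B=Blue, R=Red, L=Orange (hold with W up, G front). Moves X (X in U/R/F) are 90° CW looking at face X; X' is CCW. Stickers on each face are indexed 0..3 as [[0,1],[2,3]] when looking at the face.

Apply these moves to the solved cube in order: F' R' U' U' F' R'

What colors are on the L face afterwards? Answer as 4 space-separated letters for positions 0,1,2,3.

After move 1 (F'): F=GGGG U=WWRR R=YRYR D=OOYY L=OWOW
After move 2 (R'): R=RRYY U=WBRB F=GWGR D=OGYG B=YBOB
After move 3 (U'): U=BBWR F=OWGR R=GWYY B=RROB L=YBOW
After move 4 (U'): U=BRBW F=YBGR R=OWYY B=GWOB L=RROW
After move 5 (F'): F=BRYG U=BROY R=GWOY D=RWYG L=RWOB
After move 6 (R'): R=WYGO U=BOOG F=BRYY D=RRYG B=GWWB
Query: L face = RWOB

Answer: R W O B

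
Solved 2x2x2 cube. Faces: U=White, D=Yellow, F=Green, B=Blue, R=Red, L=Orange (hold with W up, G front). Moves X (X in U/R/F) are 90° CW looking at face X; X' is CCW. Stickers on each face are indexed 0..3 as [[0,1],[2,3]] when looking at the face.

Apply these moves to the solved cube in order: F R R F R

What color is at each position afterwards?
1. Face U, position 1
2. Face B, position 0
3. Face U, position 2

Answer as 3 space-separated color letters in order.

Answer: G Y Y

Derivation:
After move 1 (F): F=GGGG U=WWOO R=WRWR D=RRYY L=OYOY
After move 2 (R): R=WWRR U=WGOG F=GRGY D=RBYB B=OBWB
After move 3 (R): R=RWRW U=WROY F=GBGB D=RWYO B=GBGB
After move 4 (F): F=GGBB U=WRYY R=OWYW D=RRYO L=OROW
After move 5 (R): R=YOWW U=WGYB F=GRBO D=RGYG B=YBRB
Query 1: U[1] = G
Query 2: B[0] = Y
Query 3: U[2] = Y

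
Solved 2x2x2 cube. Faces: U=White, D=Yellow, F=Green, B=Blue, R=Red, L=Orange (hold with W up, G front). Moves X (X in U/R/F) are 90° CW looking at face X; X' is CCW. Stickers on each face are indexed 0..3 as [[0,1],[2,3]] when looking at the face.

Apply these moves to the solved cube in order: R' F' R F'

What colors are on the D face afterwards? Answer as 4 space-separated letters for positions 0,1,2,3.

After move 1 (R'): R=RRRR U=WBWB F=GWGW D=YGYG B=YBYB
After move 2 (F'): F=WWGG U=WBRR R=GRYR D=OOYG L=OBOW
After move 3 (R): R=YGRR U=WWRG F=WOGG D=OYYY B=RBBB
After move 4 (F'): F=OGWG U=WWYR R=YGOR D=BWYY L=OGOR
Query: D face = BWYY

Answer: B W Y Y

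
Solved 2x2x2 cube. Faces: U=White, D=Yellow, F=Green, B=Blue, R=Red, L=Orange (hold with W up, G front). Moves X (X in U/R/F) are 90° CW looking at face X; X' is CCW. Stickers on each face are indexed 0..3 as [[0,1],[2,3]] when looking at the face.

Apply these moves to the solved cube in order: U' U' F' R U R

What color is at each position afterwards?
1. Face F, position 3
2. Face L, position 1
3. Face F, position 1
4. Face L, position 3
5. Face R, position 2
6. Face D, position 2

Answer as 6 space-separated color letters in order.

Answer: G O B W O Y

Derivation:
After move 1 (U'): U=WWWW F=OOGG R=GGRR B=RRBB L=BBOO
After move 2 (U'): U=WWWW F=BBGG R=OORR B=GGBB L=RROO
After move 3 (F'): F=BGBG U=WWOR R=YOYR D=ROYY L=RWOW
After move 4 (R): R=YYRO U=WGOG F=BOBY D=RBYG B=RGWB
After move 5 (U): U=OWGG F=YYBY R=RGRO B=RWWB L=BOOW
After move 6 (R): R=RROG U=OYGY F=YBBG D=RWYR B=GWWB
Query 1: F[3] = G
Query 2: L[1] = O
Query 3: F[1] = B
Query 4: L[3] = W
Query 5: R[2] = O
Query 6: D[2] = Y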